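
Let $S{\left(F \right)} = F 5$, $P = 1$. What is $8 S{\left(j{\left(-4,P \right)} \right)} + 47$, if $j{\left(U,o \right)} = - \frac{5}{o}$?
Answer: $-153$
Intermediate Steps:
$S{\left(F \right)} = 5 F$
$8 S{\left(j{\left(-4,P \right)} \right)} + 47 = 8 \cdot 5 \left(- \frac{5}{1}\right) + 47 = 8 \cdot 5 \left(\left(-5\right) 1\right) + 47 = 8 \cdot 5 \left(-5\right) + 47 = 8 \left(-25\right) + 47 = -200 + 47 = -153$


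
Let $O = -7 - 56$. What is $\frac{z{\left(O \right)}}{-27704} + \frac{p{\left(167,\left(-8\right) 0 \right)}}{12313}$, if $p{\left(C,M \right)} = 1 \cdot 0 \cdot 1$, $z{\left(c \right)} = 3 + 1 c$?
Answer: $\frac{15}{6926} \approx 0.0021658$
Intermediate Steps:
$O = -63$ ($O = -7 - 56 = -63$)
$z{\left(c \right)} = 3 + c$
$p{\left(C,M \right)} = 0$ ($p{\left(C,M \right)} = 0 \cdot 1 = 0$)
$\frac{z{\left(O \right)}}{-27704} + \frac{p{\left(167,\left(-8\right) 0 \right)}}{12313} = \frac{3 - 63}{-27704} + \frac{0}{12313} = \left(-60\right) \left(- \frac{1}{27704}\right) + 0 \cdot \frac{1}{12313} = \frac{15}{6926} + 0 = \frac{15}{6926}$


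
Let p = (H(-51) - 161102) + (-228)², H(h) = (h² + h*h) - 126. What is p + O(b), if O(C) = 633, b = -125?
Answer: -103409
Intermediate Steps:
H(h) = -126 + 2*h² (H(h) = (h² + h²) - 126 = 2*h² - 126 = -126 + 2*h²)
p = -104042 (p = ((-126 + 2*(-51)²) - 161102) + (-228)² = ((-126 + 2*2601) - 161102) + 51984 = ((-126 + 5202) - 161102) + 51984 = (5076 - 161102) + 51984 = -156026 + 51984 = -104042)
p + O(b) = -104042 + 633 = -103409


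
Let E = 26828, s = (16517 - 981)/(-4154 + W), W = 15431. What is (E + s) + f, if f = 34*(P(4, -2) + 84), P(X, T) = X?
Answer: 336295676/11277 ≈ 29821.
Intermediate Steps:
s = 15536/11277 (s = (16517 - 981)/(-4154 + 15431) = 15536/11277 ≈ 1.3777)
f = 2992 (f = 34*(4 + 84) = 34*88 = 2992)
(E + s) + f = (26828 + 15536/11277) + 2992 = 302554892/11277 + 2992 = 336295676/11277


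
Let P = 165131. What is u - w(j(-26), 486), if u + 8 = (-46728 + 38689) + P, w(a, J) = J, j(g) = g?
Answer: 156598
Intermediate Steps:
u = 157084 (u = -8 + ((-46728 + 38689) + 165131) = -8 + (-8039 + 165131) = -8 + 157092 = 157084)
u - w(j(-26), 486) = 157084 - 1*486 = 157084 - 486 = 156598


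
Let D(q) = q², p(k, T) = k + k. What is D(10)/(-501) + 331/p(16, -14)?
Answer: 162631/16032 ≈ 10.144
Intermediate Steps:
p(k, T) = 2*k
D(10)/(-501) + 331/p(16, -14) = 10²/(-501) + 331/((2*16)) = 100*(-1/501) + 331/32 = -100/501 + 331*(1/32) = -100/501 + 331/32 = 162631/16032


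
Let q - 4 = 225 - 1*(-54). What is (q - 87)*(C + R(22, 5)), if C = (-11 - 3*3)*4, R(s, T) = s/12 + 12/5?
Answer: -222754/15 ≈ -14850.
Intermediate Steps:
q = 283 (q = 4 + (225 - 1*(-54)) = 4 + (225 + 54) = 4 + 279 = 283)
R(s, T) = 12/5 + s/12 (R(s, T) = s*(1/12) + 12*(1/5) = s/12 + 12/5 = 12/5 + s/12)
C = -80 (C = (-11 - 9)*4 = -20*4 = -80)
(q - 87)*(C + R(22, 5)) = (283 - 87)*(-80 + (12/5 + (1/12)*22)) = 196*(-80 + (12/5 + 11/6)) = 196*(-80 + 127/30) = 196*(-2273/30) = -222754/15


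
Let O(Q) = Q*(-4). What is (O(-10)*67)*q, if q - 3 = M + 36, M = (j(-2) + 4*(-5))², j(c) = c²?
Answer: 790600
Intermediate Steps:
O(Q) = -4*Q
M = 256 (M = ((-2)² + 4*(-5))² = (4 - 20)² = (-16)² = 256)
q = 295 (q = 3 + (256 + 36) = 3 + 292 = 295)
(O(-10)*67)*q = (-4*(-10)*67)*295 = (40*67)*295 = 2680*295 = 790600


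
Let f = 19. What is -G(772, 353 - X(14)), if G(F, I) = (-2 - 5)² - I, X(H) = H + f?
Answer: 271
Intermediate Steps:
X(H) = 19 + H (X(H) = H + 19 = 19 + H)
G(F, I) = 49 - I (G(F, I) = (-7)² - I = 49 - I)
-G(772, 353 - X(14)) = -(49 - (353 - (19 + 14))) = -(49 - (353 - 1*33)) = -(49 - (353 - 33)) = -(49 - 1*320) = -(49 - 320) = -1*(-271) = 271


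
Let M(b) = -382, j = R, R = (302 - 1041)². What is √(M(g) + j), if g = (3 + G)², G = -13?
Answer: √545739 ≈ 738.74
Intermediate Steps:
R = 546121 (R = (-739)² = 546121)
j = 546121
g = 100 (g = (3 - 13)² = (-10)² = 100)
√(M(g) + j) = √(-382 + 546121) = √545739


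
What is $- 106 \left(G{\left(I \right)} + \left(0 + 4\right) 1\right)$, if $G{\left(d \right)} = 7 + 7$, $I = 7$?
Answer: $-1908$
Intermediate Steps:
$G{\left(d \right)} = 14$
$- 106 \left(G{\left(I \right)} + \left(0 + 4\right) 1\right) = - 106 \left(14 + \left(0 + 4\right) 1\right) = - 106 \left(14 + 4 \cdot 1\right) = - 106 \left(14 + 4\right) = \left(-106\right) 18 = -1908$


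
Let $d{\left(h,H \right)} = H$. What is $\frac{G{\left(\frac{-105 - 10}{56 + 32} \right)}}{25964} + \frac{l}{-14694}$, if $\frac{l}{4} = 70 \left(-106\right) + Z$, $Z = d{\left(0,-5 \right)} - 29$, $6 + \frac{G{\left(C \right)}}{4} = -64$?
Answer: $\frac{96253538}{47689377} \approx 2.0183$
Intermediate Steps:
$G{\left(C \right)} = -280$ ($G{\left(C \right)} = -24 + 4 \left(-64\right) = -24 - 256 = -280$)
$Z = -34$ ($Z = -5 - 29 = -34$)
$l = -29816$ ($l = 4 \left(70 \left(-106\right) - 34\right) = 4 \left(-7420 - 34\right) = 4 \left(-7454\right) = -29816$)
$\frac{G{\left(\frac{-105 - 10}{56 + 32} \right)}}{25964} + \frac{l}{-14694} = - \frac{280}{25964} - \frac{29816}{-14694} = \left(-280\right) \frac{1}{25964} - - \frac{14908}{7347} = - \frac{70}{6491} + \frac{14908}{7347} = \frac{96253538}{47689377}$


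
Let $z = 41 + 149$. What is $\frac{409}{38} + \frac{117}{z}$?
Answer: $\frac{1081}{95} \approx 11.379$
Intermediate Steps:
$z = 190$
$\frac{409}{38} + \frac{117}{z} = \frac{409}{38} + \frac{117}{190} = \frac{1081}{95}$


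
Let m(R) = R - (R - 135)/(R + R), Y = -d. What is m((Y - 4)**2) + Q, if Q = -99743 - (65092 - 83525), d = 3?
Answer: -3981746/49 ≈ -81260.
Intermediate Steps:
Y = -3 (Y = -1*3 = -3)
m(R) = R - (-135 + R)/(2*R)
Q = -81310 (Q = -99743 - 1*(-18433) = -99743 + 18433 = -81310)
m((Y - 4)**2) + Q = (-1/2 + (-3 - 4)**2 + 135/(2*((-3 - 4)**2))) - 81310 = (-1/2 + (-7)**2 + 135/(2*((-7)**2))) - 81310 = (-1/2 + 49 + (135/2)/49) - 81310 = (-1/2 + 49 + (135/2)*(1/49)) - 81310 = (-1/2 + 49 + 135/98) - 81310 = 2444/49 - 81310 = -3981746/49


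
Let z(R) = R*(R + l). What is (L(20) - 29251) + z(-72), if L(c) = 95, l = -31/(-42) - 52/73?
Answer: -12250640/511 ≈ -23974.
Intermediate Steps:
l = 79/3066 (l = -31*(-1/42) - 52*1/73 = 31/42 - 52/73 = 79/3066 ≈ 0.025766)
z(R) = R*(79/3066 + R) (z(R) = R*(R + 79/3066) = R*(79/3066 + R))
(L(20) - 29251) + z(-72) = (95 - 29251) + (1/3066)*(-72)*(79 + 3066*(-72)) = -29156 + (1/3066)*(-72)*(79 - 220752) = -29156 + (1/3066)*(-72)*(-220673) = -29156 + 2648076/511 = -12250640/511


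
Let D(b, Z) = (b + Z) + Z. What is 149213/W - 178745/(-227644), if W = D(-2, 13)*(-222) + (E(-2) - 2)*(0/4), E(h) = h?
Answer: -8253772703/303221808 ≈ -27.220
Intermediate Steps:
D(b, Z) = b + 2*Z (D(b, Z) = (Z + b) + Z = b + 2*Z)
W = -5328 (W = (-2 + 2*13)*(-222) + (-2 - 2)*(0/4) = (-2 + 26)*(-222) - 0/4 = 24*(-222) - 4*0 = -5328 + 0 = -5328)
149213/W - 178745/(-227644) = 149213/(-5328) - 178745/(-227644) = 149213*(-1/5328) - 178745*(-1/227644) = -149213/5328 + 178745/227644 = -8253772703/303221808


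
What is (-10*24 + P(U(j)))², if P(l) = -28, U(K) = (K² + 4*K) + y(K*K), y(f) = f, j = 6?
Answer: 71824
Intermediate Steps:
U(K) = 2*K² + 4*K (U(K) = (K² + 4*K) + K*K = (K² + 4*K) + K² = 2*K² + 4*K)
(-10*24 + P(U(j)))² = (-10*24 - 28)² = (-240 - 28)² = (-268)² = 71824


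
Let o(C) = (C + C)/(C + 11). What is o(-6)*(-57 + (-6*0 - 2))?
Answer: 708/5 ≈ 141.60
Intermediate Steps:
o(C) = 2*C/(11 + C) (o(C) = (2*C)/(11 + C) = 2*C/(11 + C))
o(-6)*(-57 + (-6*0 - 2)) = (2*(-6)/(11 - 6))*(-57 + (-6*0 - 2)) = (2*(-6)/5)*(-57 + (0 - 2)) = (2*(-6)*(1/5))*(-57 - 2) = -12/5*(-59) = 708/5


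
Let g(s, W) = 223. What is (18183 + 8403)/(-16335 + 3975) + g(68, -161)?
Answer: 454949/2060 ≈ 220.85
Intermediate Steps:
(18183 + 8403)/(-16335 + 3975) + g(68, -161) = (18183 + 8403)/(-16335 + 3975) + 223 = 26586/(-12360) + 223 = 26586*(-1/12360) + 223 = -4431/2060 + 223 = 454949/2060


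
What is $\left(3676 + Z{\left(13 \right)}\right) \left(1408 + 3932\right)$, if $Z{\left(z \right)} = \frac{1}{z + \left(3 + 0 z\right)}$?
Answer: $\frac{78520695}{4} \approx 1.963 \cdot 10^{7}$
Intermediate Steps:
$Z{\left(z \right)} = \frac{1}{3 + z}$ ($Z{\left(z \right)} = \frac{1}{z + \left(3 + 0\right)} = \frac{1}{z + 3} = \frac{1}{3 + z}$)
$\left(3676 + Z{\left(13 \right)}\right) \left(1408 + 3932\right) = \left(3676 + \frac{1}{3 + 13}\right) \left(1408 + 3932\right) = \left(3676 + \frac{1}{16}\right) 5340 = \frac{58817}{16} \cdot 5340 = \frac{78520695}{4}$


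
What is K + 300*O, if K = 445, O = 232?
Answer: 70045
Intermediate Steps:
K + 300*O = 445 + 300*232 = 445 + 69600 = 70045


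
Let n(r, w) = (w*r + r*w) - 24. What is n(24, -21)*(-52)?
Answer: 53664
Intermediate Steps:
n(r, w) = -24 + 2*r*w (n(r, w) = (r*w + r*w) - 24 = 2*r*w - 24 = -24 + 2*r*w)
n(24, -21)*(-52) = (-24 + 2*24*(-21))*(-52) = (-24 - 1008)*(-52) = -1032*(-52) = 53664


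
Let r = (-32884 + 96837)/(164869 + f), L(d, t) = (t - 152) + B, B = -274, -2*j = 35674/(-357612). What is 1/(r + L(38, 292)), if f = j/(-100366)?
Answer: -5917492325397211/790648565027779898 ≈ -0.0074844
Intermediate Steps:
j = 17837/357612 (j = -17837/(-357612) = -17837*(-1)/357612 = -½*(-17837/178806) = 17837/357612 ≈ 0.049878)
f = -17837/35892085992 (f = (17837/357612)/(-100366) = (17837/357612)*(-1/100366) = -17837/35892085992 ≈ -4.9696e-7)
L(d, t) = -426 + t (L(d, t) = (t - 152) - 274 = (-152 + t) - 274 = -426 + t)
r = 2295406575446376/5917492325397211 (r = (-32884 + 96837)/(164869 - 17837/35892085992) = 63953/(5917492325397211/35892085992) = 63953*(35892085992/5917492325397211) = 2295406575446376/5917492325397211 ≈ 0.38790)
1/(r + L(38, 292)) = 1/(2295406575446376/5917492325397211 + (-426 + 292)) = 1/(2295406575446376/5917492325397211 - 134) = 1/(-790648565027779898/5917492325397211) = -5917492325397211/790648565027779898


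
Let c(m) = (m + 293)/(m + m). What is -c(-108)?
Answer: 185/216 ≈ 0.85648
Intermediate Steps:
c(m) = (293 + m)/(2*m) (c(m) = (293 + m)/((2*m)) = (293 + m)*(1/(2*m)) = (293 + m)/(2*m))
-c(-108) = -(293 - 108)/(2*(-108)) = -(-1)*185/(2*108) = -1*(-185/216) = 185/216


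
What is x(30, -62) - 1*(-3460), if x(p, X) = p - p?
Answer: 3460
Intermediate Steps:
x(p, X) = 0
x(30, -62) - 1*(-3460) = 0 - 1*(-3460) = 0 + 3460 = 3460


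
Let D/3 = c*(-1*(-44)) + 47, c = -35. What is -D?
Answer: 4479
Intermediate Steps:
D = -4479 (D = 3*(-(-35)*(-44) + 47) = 3*(-35*44 + 47) = 3*(-1540 + 47) = 3*(-1493) = -4479)
-D = -1*(-4479) = 4479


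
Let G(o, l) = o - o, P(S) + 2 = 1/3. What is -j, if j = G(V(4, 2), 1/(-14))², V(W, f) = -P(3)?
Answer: 0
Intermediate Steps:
P(S) = -5/3 (P(S) = -2 + 1/3 = -2 + 1*(⅓) = -2 + ⅓ = -5/3)
V(W, f) = 5/3 (V(W, f) = -1*(-5/3) = 5/3)
G(o, l) = 0
j = 0 (j = 0² = 0)
-j = -1*0 = 0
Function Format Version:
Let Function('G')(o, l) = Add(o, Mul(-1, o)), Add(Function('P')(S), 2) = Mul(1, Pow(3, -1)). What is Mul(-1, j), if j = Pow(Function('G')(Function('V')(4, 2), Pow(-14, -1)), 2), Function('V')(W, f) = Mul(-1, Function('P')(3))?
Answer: 0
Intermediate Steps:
Function('P')(S) = Rational(-5, 3) (Function('P')(S) = Add(-2, Mul(1, Pow(3, -1))) = Add(-2, Mul(1, Rational(1, 3))) = Add(-2, Rational(1, 3)) = Rational(-5, 3))
Function('V')(W, f) = Rational(5, 3) (Function('V')(W, f) = Mul(-1, Rational(-5, 3)) = Rational(5, 3))
Function('G')(o, l) = 0
j = 0 (j = Pow(0, 2) = 0)
Mul(-1, j) = Mul(-1, 0) = 0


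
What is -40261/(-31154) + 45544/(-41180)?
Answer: 59767551/320730430 ≈ 0.18635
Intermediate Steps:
-40261/(-31154) + 45544/(-41180) = -40261*(-1/31154) + 45544*(-1/41180) = 40261/31154 - 11386/10295 = 59767551/320730430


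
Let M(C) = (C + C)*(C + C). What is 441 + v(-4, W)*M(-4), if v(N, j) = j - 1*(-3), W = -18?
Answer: -519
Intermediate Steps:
v(N, j) = 3 + j (v(N, j) = j + 3 = 3 + j)
M(C) = 4*C² (M(C) = (2*C)*(2*C) = 4*C²)
441 + v(-4, W)*M(-4) = 441 + (3 - 18)*(4*(-4)²) = 441 - 60*16 = 441 - 15*64 = 441 - 960 = -519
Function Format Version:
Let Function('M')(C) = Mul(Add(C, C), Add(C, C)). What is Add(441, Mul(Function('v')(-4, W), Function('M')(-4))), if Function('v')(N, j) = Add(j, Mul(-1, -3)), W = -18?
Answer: -519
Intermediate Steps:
Function('v')(N, j) = Add(3, j) (Function('v')(N, j) = Add(j, 3) = Add(3, j))
Function('M')(C) = Mul(4, Pow(C, 2)) (Function('M')(C) = Mul(Mul(2, C), Mul(2, C)) = Mul(4, Pow(C, 2)))
Add(441, Mul(Function('v')(-4, W), Function('M')(-4))) = Add(441, Mul(Add(3, -18), Mul(4, Pow(-4, 2)))) = Add(441, Mul(-15, Mul(4, 16))) = Add(441, Mul(-15, 64)) = Add(441, -960) = -519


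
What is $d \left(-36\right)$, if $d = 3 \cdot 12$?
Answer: $-1296$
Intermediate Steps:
$d = 36$
$d \left(-36\right) = 36 \left(-36\right) = -1296$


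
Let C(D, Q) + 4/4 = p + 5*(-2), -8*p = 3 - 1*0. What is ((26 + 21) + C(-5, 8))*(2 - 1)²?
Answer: 285/8 ≈ 35.625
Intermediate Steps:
p = -3/8 (p = -(3 - 1*0)/8 = -(3 + 0)/8 = -⅛*3 = -3/8 ≈ -0.37500)
C(D, Q) = -91/8 (C(D, Q) = -1 + (-3/8 + 5*(-2)) = -1 + (-3/8 - 10) = -1 - 83/8 = -91/8)
((26 + 21) + C(-5, 8))*(2 - 1)² = ((26 + 21) - 91/8)*(2 - 1)² = (47 - 91/8)*1² = (285/8)*1 = 285/8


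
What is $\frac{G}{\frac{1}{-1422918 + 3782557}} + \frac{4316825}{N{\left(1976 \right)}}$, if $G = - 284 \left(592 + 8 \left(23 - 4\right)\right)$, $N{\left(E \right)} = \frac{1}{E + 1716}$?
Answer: $-482644564244$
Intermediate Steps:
$N{\left(E \right)} = \frac{1}{1716 + E}$
$G = -211296$ ($G = - 284 \left(592 + 8 \cdot 19\right) = - 284 \left(592 + 152\right) = \left(-284\right) 744 = -211296$)
$\frac{G}{\frac{1}{-1422918 + 3782557}} + \frac{4316825}{N{\left(1976 \right)}} = - \frac{211296}{\frac{1}{-1422918 + 3782557}} + \frac{4316825}{\frac{1}{1716 + 1976}} = - \frac{211296}{\frac{1}{2359639}} + \frac{4316825}{\frac{1}{3692}} = - 211296 \frac{1}{\frac{1}{2359639}} + 4316825 \frac{1}{\frac{1}{3692}} = \left(-211296\right) 2359639 + 4316825 \cdot 3692 = -498582282144 + 15937717900 = -482644564244$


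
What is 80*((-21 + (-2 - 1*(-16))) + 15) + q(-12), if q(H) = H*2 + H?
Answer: 604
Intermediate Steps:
q(H) = 3*H (q(H) = 2*H + H = 3*H)
80*((-21 + (-2 - 1*(-16))) + 15) + q(-12) = 80*((-21 + (-2 - 1*(-16))) + 15) + 3*(-12) = 80*((-21 + (-2 + 16)) + 15) - 36 = 80*((-21 + 14) + 15) - 36 = 80*(-7 + 15) - 36 = 80*8 - 36 = 640 - 36 = 604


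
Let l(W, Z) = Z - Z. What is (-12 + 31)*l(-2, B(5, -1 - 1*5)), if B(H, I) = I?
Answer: 0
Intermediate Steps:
l(W, Z) = 0
(-12 + 31)*l(-2, B(5, -1 - 1*5)) = (-12 + 31)*0 = 19*0 = 0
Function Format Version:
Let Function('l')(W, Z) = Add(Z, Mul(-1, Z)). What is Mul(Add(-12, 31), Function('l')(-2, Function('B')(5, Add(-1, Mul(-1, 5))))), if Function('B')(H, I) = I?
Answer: 0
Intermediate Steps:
Function('l')(W, Z) = 0
Mul(Add(-12, 31), Function('l')(-2, Function('B')(5, Add(-1, Mul(-1, 5))))) = Mul(Add(-12, 31), 0) = Mul(19, 0) = 0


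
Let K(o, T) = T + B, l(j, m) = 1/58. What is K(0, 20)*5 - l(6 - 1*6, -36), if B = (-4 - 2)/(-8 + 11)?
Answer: 5219/58 ≈ 89.983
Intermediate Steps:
l(j, m) = 1/58
B = -2 (B = -6/3 = -6*⅓ = -2)
K(o, T) = -2 + T (K(o, T) = T - 2 = -2 + T)
K(0, 20)*5 - l(6 - 1*6, -36) = (-2 + 20)*5 - 1*1/58 = 18*5 - 1/58 = 90 - 1/58 = 5219/58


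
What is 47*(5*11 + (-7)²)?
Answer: 4888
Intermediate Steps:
47*(5*11 + (-7)²) = 47*(55 + 49) = 47*104 = 4888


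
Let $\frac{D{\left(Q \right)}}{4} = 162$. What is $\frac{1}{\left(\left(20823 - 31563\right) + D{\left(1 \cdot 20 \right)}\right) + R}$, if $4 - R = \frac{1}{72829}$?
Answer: $- \frac{72829}{734698953} \approx -9.9128 \cdot 10^{-5}$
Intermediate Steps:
$D{\left(Q \right)} = 648$ ($D{\left(Q \right)} = 4 \cdot 162 = 648$)
$R = \frac{291315}{72829}$ ($R = 4 - \frac{1}{72829} = \frac{291315}{72829} \approx 4.0$)
$\frac{1}{\left(\left(20823 - 31563\right) + D{\left(1 \cdot 20 \right)}\right) + R} = \frac{1}{\left(\left(20823 - 31563\right) + 648\right) + \frac{291315}{72829}} = \frac{1}{\left(-10740 + 648\right) + \frac{291315}{72829}} = \frac{1}{-10092 + \frac{291315}{72829}} = \frac{1}{- \frac{734698953}{72829}} = - \frac{72829}{734698953}$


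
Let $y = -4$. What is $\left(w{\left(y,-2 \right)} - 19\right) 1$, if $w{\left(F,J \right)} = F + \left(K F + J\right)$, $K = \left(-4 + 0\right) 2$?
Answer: $7$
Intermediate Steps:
$K = -8$ ($K = \left(-4\right) 2 = -8$)
$w{\left(F,J \right)} = J - 7 F$ ($w{\left(F,J \right)} = F - \left(- J + 8 F\right) = J - 7 F$)
$\left(w{\left(y,-2 \right)} - 19\right) 1 = \left(\left(-2 - -28\right) - 19\right) 1 = \left(\left(-2 + 28\right) - 19\right) 1 = \left(26 - 19\right) 1 = 7 \cdot 1 = 7$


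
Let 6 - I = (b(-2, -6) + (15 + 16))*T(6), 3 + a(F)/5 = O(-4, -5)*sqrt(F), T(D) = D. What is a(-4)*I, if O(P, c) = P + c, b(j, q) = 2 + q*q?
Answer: 6120 + 36720*I ≈ 6120.0 + 36720.0*I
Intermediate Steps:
b(j, q) = 2 + q**2
a(F) = -15 - 45*sqrt(F) (a(F) = -15 + 5*((-4 - 5)*sqrt(F)) = -15 + 5*(-9*sqrt(F)) = -15 - 45*sqrt(F))
I = -408 (I = 6 - ((2 + (-6)**2) + (15 + 16))*6 = 6 - ((2 + 36) + 31)*6 = 6 - (38 + 31)*6 = 6 - 69*6 = 6 - 1*414 = 6 - 414 = -408)
a(-4)*I = (-15 - 90*I)*(-408) = 6120 + 36720*I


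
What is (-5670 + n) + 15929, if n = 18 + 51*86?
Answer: 14663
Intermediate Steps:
n = 4404 (n = 18 + 4386 = 4404)
(-5670 + n) + 15929 = (-5670 + 4404) + 15929 = -1266 + 15929 = 14663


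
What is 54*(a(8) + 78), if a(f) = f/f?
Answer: 4266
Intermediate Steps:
a(f) = 1
54*(a(8) + 78) = 54*(1 + 78) = 54*79 = 4266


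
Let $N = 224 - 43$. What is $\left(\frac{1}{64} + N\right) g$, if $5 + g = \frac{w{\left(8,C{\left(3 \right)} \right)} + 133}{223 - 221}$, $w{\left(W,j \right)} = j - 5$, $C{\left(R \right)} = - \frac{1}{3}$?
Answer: $\frac{4089505}{384} \approx 10650.0$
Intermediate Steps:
$C{\left(R \right)} = - \frac{1}{3}$ ($C{\left(R \right)} = \left(-1\right) \frac{1}{3} = - \frac{1}{3}$)
$N = 181$ ($N = 224 - 43 = 181$)
$w{\left(W,j \right)} = -5 + j$
$g = \frac{353}{6}$ ($g = -5 + \frac{\left(-5 - \frac{1}{3}\right) + 133}{223 - 221} = -5 + \frac{- \frac{16}{3} + 133}{2} = -5 + \frac{383}{3} \cdot \frac{1}{2} = -5 + \frac{383}{6} = \frac{353}{6} \approx 58.833$)
$\left(\frac{1}{64} + N\right) g = \left(\frac{1}{64} + 181\right) \frac{353}{6} = \frac{11585}{64} \cdot \frac{353}{6} = \frac{4089505}{384}$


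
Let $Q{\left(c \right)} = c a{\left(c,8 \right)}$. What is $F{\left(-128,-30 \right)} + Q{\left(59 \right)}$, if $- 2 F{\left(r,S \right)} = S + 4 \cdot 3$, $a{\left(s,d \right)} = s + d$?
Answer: $3962$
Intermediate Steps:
$a{\left(s,d \right)} = d + s$
$F{\left(r,S \right)} = -6 - \frac{S}{2}$ ($F{\left(r,S \right)} = - \frac{S + 4 \cdot 3}{2} = - \frac{S + 12}{2} = - \frac{12 + S}{2} = -6 - \frac{S}{2}$)
$Q{\left(c \right)} = c \left(8 + c\right)$
$F{\left(-128,-30 \right)} + Q{\left(59 \right)} = \left(-6 - -15\right) + 59 \left(8 + 59\right) = \left(-6 + 15\right) + 59 \cdot 67 = 9 + 3953 = 3962$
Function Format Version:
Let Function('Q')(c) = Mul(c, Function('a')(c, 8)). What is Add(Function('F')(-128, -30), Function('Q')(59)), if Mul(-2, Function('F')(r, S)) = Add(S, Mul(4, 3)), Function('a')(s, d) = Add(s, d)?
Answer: 3962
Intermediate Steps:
Function('a')(s, d) = Add(d, s)
Function('F')(r, S) = Add(-6, Mul(Rational(-1, 2), S)) (Function('F')(r, S) = Mul(Rational(-1, 2), Add(S, Mul(4, 3))) = Mul(Rational(-1, 2), Add(S, 12)) = Mul(Rational(-1, 2), Add(12, S)) = Add(-6, Mul(Rational(-1, 2), S)))
Function('Q')(c) = Mul(c, Add(8, c))
Add(Function('F')(-128, -30), Function('Q')(59)) = Add(Add(-6, Mul(Rational(-1, 2), -30)), Mul(59, Add(8, 59))) = Add(Add(-6, 15), Mul(59, 67)) = Add(9, 3953) = 3962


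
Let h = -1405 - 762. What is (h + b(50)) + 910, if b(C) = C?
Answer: -1207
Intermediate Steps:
h = -2167
(h + b(50)) + 910 = (-2167 + 50) + 910 = -2117 + 910 = -1207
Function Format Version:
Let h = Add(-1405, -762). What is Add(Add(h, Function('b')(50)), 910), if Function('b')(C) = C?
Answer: -1207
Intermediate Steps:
h = -2167
Add(Add(h, Function('b')(50)), 910) = Add(Add(-2167, 50), 910) = Add(-2117, 910) = -1207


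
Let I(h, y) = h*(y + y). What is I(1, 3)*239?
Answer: 1434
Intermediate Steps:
I(h, y) = 2*h*y (I(h, y) = h*(2*y) = 2*h*y)
I(1, 3)*239 = (2*1*3)*239 = 6*239 = 1434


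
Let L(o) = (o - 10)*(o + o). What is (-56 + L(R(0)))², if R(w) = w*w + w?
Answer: 3136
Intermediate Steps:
R(w) = w + w² (R(w) = w² + w = w + w²)
L(o) = 2*o*(-10 + o) (L(o) = (-10 + o)*(2*o) = 2*o*(-10 + o))
(-56 + L(R(0)))² = (-56 + 2*(0*(1 + 0))*(-10 + 0*(1 + 0)))² = (-56 + 2*(0*1)*(-10 + 0*1))² = (-56 + 2*0*(-10 + 0))² = (-56 + 2*0*(-10))² = (-56 + 0)² = (-56)² = 3136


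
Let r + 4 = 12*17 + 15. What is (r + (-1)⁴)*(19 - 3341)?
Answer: -717552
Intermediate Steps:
r = 215 (r = -4 + (12*17 + 15) = -4 + (204 + 15) = -4 + 219 = 215)
(r + (-1)⁴)*(19 - 3341) = (215 + (-1)⁴)*(19 - 3341) = (215 + 1)*(-3322) = 216*(-3322) = -717552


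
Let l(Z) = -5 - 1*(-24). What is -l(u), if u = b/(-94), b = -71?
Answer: -19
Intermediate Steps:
u = 71/94 (u = -71/(-94) = -71*(-1/94) = 71/94 ≈ 0.75532)
l(Z) = 19 (l(Z) = -5 + 24 = 19)
-l(u) = -1*19 = -19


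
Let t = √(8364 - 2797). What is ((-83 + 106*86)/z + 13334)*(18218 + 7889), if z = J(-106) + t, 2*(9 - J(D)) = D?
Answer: 585173680652/1723 + 235824531*√5567/1723 ≈ 3.4984e+8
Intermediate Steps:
J(D) = 9 - D/2
t = √5567 ≈ 74.612
z = 62 + √5567 (z = (9 - ½*(-106)) + √5567 = (9 + 53) + √5567 = 62 + √5567 ≈ 136.61)
((-83 + 106*86)/z + 13334)*(18218 + 7889) = ((-83 + 106*86)/(62 + √5567) + 13334)*(18218 + 7889) = ((-83 + 9116)/(62 + √5567) + 13334)*26107 = (9033/(62 + √5567) + 13334)*26107 = (13334 + 9033/(62 + √5567))*26107 = 348110738 + 235824531/(62 + √5567)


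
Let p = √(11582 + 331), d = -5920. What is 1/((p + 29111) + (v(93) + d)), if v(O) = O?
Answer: 23284/542132743 - 19*√33/542132743 ≈ 4.2748e-5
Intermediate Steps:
p = 19*√33 (p = √11913 = 19*√33 ≈ 109.15)
1/((p + 29111) + (v(93) + d)) = 1/((19*√33 + 29111) + (93 - 5920)) = 1/((29111 + 19*√33) - 5827) = 1/(23284 + 19*√33)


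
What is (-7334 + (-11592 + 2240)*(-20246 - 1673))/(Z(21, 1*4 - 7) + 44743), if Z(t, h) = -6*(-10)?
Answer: 204979154/44803 ≈ 4575.1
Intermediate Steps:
Z(t, h) = 60 (Z(t, h) = -1*(-60) = 60)
(-7334 + (-11592 + 2240)*(-20246 - 1673))/(Z(21, 1*4 - 7) + 44743) = (-7334 + (-11592 + 2240)*(-20246 - 1673))/(60 + 44743) = (-7334 - 9352*(-21919))/44803 = (-7334 + 204986488)*(1/44803) = 204979154*(1/44803) = 204979154/44803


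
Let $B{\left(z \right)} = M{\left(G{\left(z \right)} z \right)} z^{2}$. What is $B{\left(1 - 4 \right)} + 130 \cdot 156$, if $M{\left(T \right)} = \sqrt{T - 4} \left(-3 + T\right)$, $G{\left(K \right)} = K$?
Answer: $20280 + 54 \sqrt{5} \approx 20401.0$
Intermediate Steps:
$M{\left(T \right)} = \sqrt{-4 + T} \left(-3 + T\right)$
$B{\left(z \right)} = z^{2} \sqrt{-4 + z^{2}} \left(-3 + z^{2}\right)$ ($B{\left(z \right)} = \sqrt{-4 + z z} \left(-3 + z z\right) z^{2} = \sqrt{-4 + z^{2}} \left(-3 + z^{2}\right) z^{2} = z^{2} \sqrt{-4 + z^{2}} \left(-3 + z^{2}\right)$)
$B{\left(1 - 4 \right)} + 130 \cdot 156 = \left(1 - 4\right)^{2} \sqrt{-4 + \left(1 - 4\right)^{2}} \left(-3 + \left(1 - 4\right)^{2}\right) + 130 \cdot 156 = \left(-3\right)^{2} \sqrt{-4 + \left(-3\right)^{2}} \left(-3 + \left(-3\right)^{2}\right) + 20280 = 9 \sqrt{-4 + 9} \left(-3 + 9\right) + 20280 = 9 \sqrt{5} \cdot 6 + 20280 = 54 \sqrt{5} + 20280 = 20280 + 54 \sqrt{5}$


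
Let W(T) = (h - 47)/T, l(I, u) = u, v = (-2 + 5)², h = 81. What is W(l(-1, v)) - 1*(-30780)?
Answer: 277054/9 ≈ 30784.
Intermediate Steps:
v = 9 (v = 3² = 9)
W(T) = 34/T (W(T) = (81 - 47)/T = 34/T)
W(l(-1, v)) - 1*(-30780) = 34/9 - 1*(-30780) = 34*(⅑) + 30780 = 34/9 + 30780 = 277054/9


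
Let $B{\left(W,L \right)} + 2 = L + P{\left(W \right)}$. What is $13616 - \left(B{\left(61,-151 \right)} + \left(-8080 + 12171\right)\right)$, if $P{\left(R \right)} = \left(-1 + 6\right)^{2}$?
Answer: $9653$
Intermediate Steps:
$P{\left(R \right)} = 25$ ($P{\left(R \right)} = 5^{2} = 25$)
$B{\left(W,L \right)} = 23 + L$ ($B{\left(W,L \right)} = -2 + \left(L + 25\right) = -2 + \left(25 + L\right) = 23 + L$)
$13616 - \left(B{\left(61,-151 \right)} + \left(-8080 + 12171\right)\right) = 13616 - \left(\left(23 - 151\right) + \left(-8080 + 12171\right)\right) = 13616 - \left(-128 + 4091\right) = 13616 - 3963 = 9653$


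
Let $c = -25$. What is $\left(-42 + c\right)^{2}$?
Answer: $4489$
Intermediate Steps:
$\left(-42 + c\right)^{2} = \left(-42 - 25\right)^{2} = \left(-67\right)^{2} = 4489$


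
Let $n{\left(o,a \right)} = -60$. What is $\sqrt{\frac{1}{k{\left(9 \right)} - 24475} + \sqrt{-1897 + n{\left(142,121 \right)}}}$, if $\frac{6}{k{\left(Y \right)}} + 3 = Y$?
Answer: $\frac{\sqrt{-24474 + 598976676 i \sqrt{1957}}}{24474} \approx 4.7031 + 4.7031 i$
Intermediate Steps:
$k{\left(Y \right)} = \frac{6}{-3 + Y}$
$\sqrt{\frac{1}{k{\left(9 \right)} - 24475} + \sqrt{-1897 + n{\left(142,121 \right)}}} = \sqrt{\frac{1}{\frac{6}{-3 + 9} - 24475} + \sqrt{-1897 - 60}} = \sqrt{\frac{1}{\frac{6}{6} - 24475} + \sqrt{-1957}} = \sqrt{\frac{1}{6 \cdot \frac{1}{6} - 24475} + i \sqrt{1957}} = \sqrt{\frac{1}{1 - 24475} + i \sqrt{1957}} = \sqrt{\frac{1}{-24474} + i \sqrt{1957}} = \sqrt{- \frac{1}{24474} + i \sqrt{1957}}$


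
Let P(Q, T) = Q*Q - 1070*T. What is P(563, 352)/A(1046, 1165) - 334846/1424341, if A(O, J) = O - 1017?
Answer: -85001562345/41305889 ≈ -2057.9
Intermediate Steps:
P(Q, T) = Q² - 1070*T
A(O, J) = -1017 + O
P(563, 352)/A(1046, 1165) - 334846/1424341 = (563² - 1070*352)/(-1017 + 1046) - 334846/1424341 = (316969 - 376640)/29 - 334846*1/1424341 = -59671*1/29 - 334846/1424341 = -59671/29 - 334846/1424341 = -85001562345/41305889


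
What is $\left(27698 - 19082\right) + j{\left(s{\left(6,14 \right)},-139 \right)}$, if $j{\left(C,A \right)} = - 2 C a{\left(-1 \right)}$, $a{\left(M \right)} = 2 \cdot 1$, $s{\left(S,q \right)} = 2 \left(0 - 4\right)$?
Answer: $8648$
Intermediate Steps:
$s{\left(S,q \right)} = -8$ ($s{\left(S,q \right)} = 2 \left(-4\right) = -8$)
$a{\left(M \right)} = 2$
$j{\left(C,A \right)} = - 4 C$ ($j{\left(C,A \right)} = - 2 C 2 = - 4 C$)
$\left(27698 - 19082\right) + j{\left(s{\left(6,14 \right)},-139 \right)} = \left(27698 - 19082\right) - -32 = 8616 + 32 = 8648$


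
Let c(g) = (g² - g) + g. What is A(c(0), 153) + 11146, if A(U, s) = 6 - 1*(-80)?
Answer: 11232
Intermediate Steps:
c(g) = g²
A(U, s) = 86 (A(U, s) = 6 + 80 = 86)
A(c(0), 153) + 11146 = 86 + 11146 = 11232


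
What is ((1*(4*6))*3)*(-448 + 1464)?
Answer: 73152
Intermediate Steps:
((1*(4*6))*3)*(-448 + 1464) = ((1*24)*3)*1016 = (24*3)*1016 = 72*1016 = 73152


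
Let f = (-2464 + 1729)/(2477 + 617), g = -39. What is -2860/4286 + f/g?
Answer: -8141775/12313678 ≈ -0.66120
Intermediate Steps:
f = -105/442 (f = -735/3094 = -735*1/3094 = -105/442 ≈ -0.23756)
-2860/4286 + f/g = -2860/4286 - 105/442/(-39) = -2860*1/4286 - 105/442*(-1/39) = -1430/2143 + 35/5746 = -8141775/12313678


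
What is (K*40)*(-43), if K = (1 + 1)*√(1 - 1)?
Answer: 0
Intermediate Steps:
K = 0 (K = 2*√0 = 2*0 = 0)
(K*40)*(-43) = (0*40)*(-43) = 0*(-43) = 0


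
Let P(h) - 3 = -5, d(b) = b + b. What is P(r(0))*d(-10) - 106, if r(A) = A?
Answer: -66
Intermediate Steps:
d(b) = 2*b
P(h) = -2 (P(h) = 3 - 5 = -2)
P(r(0))*d(-10) - 106 = -4*(-10) - 106 = -2*(-20) - 106 = 40 - 106 = -66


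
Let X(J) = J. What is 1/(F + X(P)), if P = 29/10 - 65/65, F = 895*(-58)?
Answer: -10/519081 ≈ -1.9265e-5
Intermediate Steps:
F = -51910
P = 19/10 (P = 29*(⅒) - 65*1/65 = 29/10 - 1 = 19/10 ≈ 1.9000)
1/(F + X(P)) = 1/(-51910 + 19/10) = 1/(-519081/10) = -10/519081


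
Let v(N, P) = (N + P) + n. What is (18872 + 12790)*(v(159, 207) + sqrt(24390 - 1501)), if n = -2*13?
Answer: 10765080 + 31662*sqrt(22889) ≈ 1.5555e+7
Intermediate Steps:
n = -26
v(N, P) = -26 + N + P (v(N, P) = (N + P) - 26 = -26 + N + P)
(18872 + 12790)*(v(159, 207) + sqrt(24390 - 1501)) = (18872 + 12790)*((-26 + 159 + 207) + sqrt(24390 - 1501)) = 31662*(340 + sqrt(22889)) = 10765080 + 31662*sqrt(22889)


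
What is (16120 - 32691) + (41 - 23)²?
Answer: -16247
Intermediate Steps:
(16120 - 32691) + (41 - 23)² = -16571 + 18² = -16571 + 324 = -16247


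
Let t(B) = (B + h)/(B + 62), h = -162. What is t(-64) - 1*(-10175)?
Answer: 10288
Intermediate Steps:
t(B) = (-162 + B)/(62 + B) (t(B) = (B - 162)/(B + 62) = (-162 + B)/(62 + B))
t(-64) - 1*(-10175) = (-162 - 64)/(62 - 64) - 1*(-10175) = -226/(-2) + 10175 = -½*(-226) + 10175 = 113 + 10175 = 10288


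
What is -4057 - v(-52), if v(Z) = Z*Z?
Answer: -6761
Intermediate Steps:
v(Z) = Z²
-4057 - v(-52) = -4057 - 1*(-52)² = -4057 - 1*2704 = -4057 - 2704 = -6761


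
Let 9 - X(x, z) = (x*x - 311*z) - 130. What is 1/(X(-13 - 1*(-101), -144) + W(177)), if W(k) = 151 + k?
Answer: -1/52061 ≈ -1.9208e-5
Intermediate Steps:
X(x, z) = 139 - x² + 311*z (X(x, z) = 9 - ((x*x - 311*z) - 130) = 9 - ((x² - 311*z) - 130) = 9 - (-130 + x² - 311*z) = 9 + (130 - x² + 311*z) = 139 - x² + 311*z)
1/(X(-13 - 1*(-101), -144) + W(177)) = 1/((139 - (-13 - 1*(-101))² + 311*(-144)) + (151 + 177)) = 1/((139 - (-13 + 101)² - 44784) + 328) = 1/((139 - 1*88² - 44784) + 328) = 1/((139 - 1*7744 - 44784) + 328) = 1/((139 - 7744 - 44784) + 328) = 1/(-52389 + 328) = 1/(-52061) = -1/52061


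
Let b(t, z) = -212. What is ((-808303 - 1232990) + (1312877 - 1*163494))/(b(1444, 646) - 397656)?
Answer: 445955/198934 ≈ 2.2417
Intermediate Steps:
((-808303 - 1232990) + (1312877 - 1*163494))/(b(1444, 646) - 397656) = ((-808303 - 1232990) + (1312877 - 1*163494))/(-212 - 397656) = (-2041293 + (1312877 - 163494))/(-397868) = (-2041293 + 1149383)*(-1/397868) = -891910*(-1/397868) = 445955/198934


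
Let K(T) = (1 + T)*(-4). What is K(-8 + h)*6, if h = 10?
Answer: -72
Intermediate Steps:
K(T) = -4 - 4*T
K(-8 + h)*6 = (-4 - 4*(-8 + 10))*6 = (-4 - 4*2)*6 = (-4 - 8)*6 = -12*6 = -72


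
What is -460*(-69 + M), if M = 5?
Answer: 29440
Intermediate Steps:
-460*(-69 + M) = -460*(-69 + 5) = -460*(-64) = 29440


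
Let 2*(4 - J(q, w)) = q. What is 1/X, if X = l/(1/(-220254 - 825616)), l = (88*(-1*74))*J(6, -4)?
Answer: 1/6810705440 ≈ 1.4683e-10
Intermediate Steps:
J(q, w) = 4 - q/2
l = -6512 (l = (88*(-1*74))*(4 - 1/2*6) = (88*(-74))*(4 - 3) = -6512*1 = -6512)
X = 6810705440 (X = -6512/(1/(-220254 - 825616)) = -6512/(1/(-1045870)) = -6512/(-1/1045870) = -6512*(-1045870) = 6810705440)
1/X = 1/6810705440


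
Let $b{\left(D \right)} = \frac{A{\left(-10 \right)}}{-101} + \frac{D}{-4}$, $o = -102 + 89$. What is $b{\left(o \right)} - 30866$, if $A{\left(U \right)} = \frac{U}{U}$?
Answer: $- \frac{12468555}{404} \approx -30863.0$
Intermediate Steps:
$o = -13$
$A{\left(U \right)} = 1$
$b{\left(D \right)} = - \frac{1}{101} - \frac{D}{4}$ ($b{\left(D \right)} = 1 \frac{1}{-101} + \frac{D}{-4} = 1 \left(- \frac{1}{101}\right) + D \left(- \frac{1}{4}\right) = - \frac{1}{101} - \frac{D}{4}$)
$b{\left(o \right)} - 30866 = \left(- \frac{1}{101} - - \frac{13}{4}\right) - 30866 = \left(- \frac{1}{101} + \frac{13}{4}\right) - 30866 = \frac{1309}{404} - 30866 = - \frac{12468555}{404}$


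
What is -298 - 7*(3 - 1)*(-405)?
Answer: 5372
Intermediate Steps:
-298 - 7*(3 - 1)*(-405) = -298 - 7*2*(-405) = -298 - 14*(-405) = -298 + 5670 = 5372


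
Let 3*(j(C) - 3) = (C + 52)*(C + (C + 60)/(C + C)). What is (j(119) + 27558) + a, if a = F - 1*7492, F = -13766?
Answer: 3124671/238 ≈ 13129.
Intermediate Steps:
j(C) = 3 + (52 + C)*(C + (60 + C)/(2*C))/3 (j(C) = 3 + ((C + 52)*(C + (C + 60)/(C + C)))/3 = 3 + ((52 + C)*(C + (60 + C)/((2*C))))/3 = 3 + ((52 + C)*(C + (60 + C)*(1/(2*C))))/3 = 3 + ((52 + C)*(C + (60 + C)/(2*C)))/3 = 3 + (52 + C)*(C + (60 + C)/(2*C))/3)
a = -21258 (a = -13766 - 1*7492 = -13766 - 7492 = -21258)
(j(119) + 27558) + a = ((⅙)*(3120 + 119*(130 + 2*119² + 105*119))/119 + 27558) - 21258 = ((⅙)*(1/119)*(3120 + 119*(130 + 2*14161 + 12495)) + 27558) - 21258 = ((⅙)*(1/119)*(3120 + 119*(130 + 28322 + 12495)) + 27558) - 21258 = ((⅙)*(1/119)*(3120 + 119*40947) + 27558) - 21258 = ((⅙)*(1/119)*(3120 + 4872693) + 27558) - 21258 = ((⅙)*(1/119)*4875813 + 27558) - 21258 = (1625271/238 + 27558) - 21258 = 8184075/238 - 21258 = 3124671/238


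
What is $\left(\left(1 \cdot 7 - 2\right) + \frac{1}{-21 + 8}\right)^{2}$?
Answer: $\frac{4096}{169} \approx 24.237$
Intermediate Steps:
$\left(\left(1 \cdot 7 - 2\right) + \frac{1}{-21 + 8}\right)^{2} = \left(\left(7 - 2\right) + \frac{1}{-13}\right)^{2} = \left(5 - \frac{1}{13}\right)^{2} = \left(\frac{64}{13}\right)^{2} = \frac{4096}{169}$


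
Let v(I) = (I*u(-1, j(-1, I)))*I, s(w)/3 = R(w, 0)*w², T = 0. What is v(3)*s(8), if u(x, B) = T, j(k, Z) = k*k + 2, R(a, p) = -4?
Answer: 0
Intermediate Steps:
j(k, Z) = 2 + k² (j(k, Z) = k² + 2 = 2 + k²)
u(x, B) = 0
s(w) = -12*w² (s(w) = 3*(-4*w²) = -12*w²)
v(I) = 0 (v(I) = (I*0)*I = 0*I = 0)
v(3)*s(8) = 0*(-12*8²) = 0*(-12*64) = 0*(-768) = 0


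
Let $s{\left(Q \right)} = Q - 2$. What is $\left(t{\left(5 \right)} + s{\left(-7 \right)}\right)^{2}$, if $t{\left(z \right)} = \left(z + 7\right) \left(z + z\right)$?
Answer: $12321$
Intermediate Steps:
$s{\left(Q \right)} = -2 + Q$
$t{\left(z \right)} = 2 z \left(7 + z\right)$ ($t{\left(z \right)} = \left(7 + z\right) 2 z = 2 z \left(7 + z\right)$)
$\left(t{\left(5 \right)} + s{\left(-7 \right)}\right)^{2} = \left(2 \cdot 5 \left(7 + 5\right) - 9\right)^{2} = \left(2 \cdot 5 \cdot 12 - 9\right)^{2} = \left(120 - 9\right)^{2} = 111^{2} = 12321$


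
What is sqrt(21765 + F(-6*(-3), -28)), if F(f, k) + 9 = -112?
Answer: 2*sqrt(5411) ≈ 147.12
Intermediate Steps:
F(f, k) = -121 (F(f, k) = -9 - 112 = -121)
sqrt(21765 + F(-6*(-3), -28)) = sqrt(21765 - 121) = sqrt(21644) = 2*sqrt(5411)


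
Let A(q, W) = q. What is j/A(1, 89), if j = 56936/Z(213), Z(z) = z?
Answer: 56936/213 ≈ 267.31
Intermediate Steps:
j = 56936/213 ≈ 267.31
j/A(1, 89) = (56936/213)/1 = (56936/213)*1 = 56936/213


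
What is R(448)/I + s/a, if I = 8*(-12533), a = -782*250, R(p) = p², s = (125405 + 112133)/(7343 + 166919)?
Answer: -427353252755877/213488506896500 ≈ -2.0018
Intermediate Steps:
s = 118769/87131 (s = 237538/174262 = 237538*(1/174262) = 118769/87131 ≈ 1.3631)
a = -195500
I = -100264
R(448)/I + s/a = 448²/(-100264) + (118769/87131)/(-195500) = 200704*(-1/100264) + (118769/87131)*(-1/195500) = -25088/12533 - 118769/17034110500 = -427353252755877/213488506896500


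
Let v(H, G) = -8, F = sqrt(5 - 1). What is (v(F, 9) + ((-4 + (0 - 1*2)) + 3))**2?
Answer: 121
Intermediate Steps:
F = 2 (F = sqrt(4) = 2)
(v(F, 9) + ((-4 + (0 - 1*2)) + 3))**2 = (-8 + ((-4 + (0 - 1*2)) + 3))**2 = (-8 + ((-4 + (0 - 2)) + 3))**2 = (-8 + ((-4 - 2) + 3))**2 = (-8 + (-6 + 3))**2 = (-8 - 3)**2 = (-11)**2 = 121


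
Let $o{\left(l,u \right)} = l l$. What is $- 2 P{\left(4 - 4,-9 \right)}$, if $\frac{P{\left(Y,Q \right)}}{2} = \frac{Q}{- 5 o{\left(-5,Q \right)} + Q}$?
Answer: $- \frac{18}{67} \approx -0.26866$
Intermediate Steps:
$o{\left(l,u \right)} = l^{2}$
$P{\left(Y,Q \right)} = \frac{2 Q}{-125 + Q}$ ($P{\left(Y,Q \right)} = 2 \frac{Q}{- 5 \left(-5\right)^{2} + Q} = 2 \frac{Q}{\left(-5\right) 25 + Q} = 2 \frac{Q}{-125 + Q} = \frac{2 Q}{-125 + Q}$)
$- 2 P{\left(4 - 4,-9 \right)} = - 2 \cdot 2 \left(-9\right) \frac{1}{-125 - 9} = - 2 \cdot 2 \left(-9\right) \frac{1}{-134} = - 2 \cdot 2 \left(-9\right) \left(- \frac{1}{134}\right) = \left(-2\right) \frac{9}{67} = - \frac{18}{67}$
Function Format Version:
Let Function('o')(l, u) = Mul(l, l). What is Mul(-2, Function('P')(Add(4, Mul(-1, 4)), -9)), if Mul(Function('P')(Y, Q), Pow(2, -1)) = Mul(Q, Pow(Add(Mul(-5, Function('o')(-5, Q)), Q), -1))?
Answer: Rational(-18, 67) ≈ -0.26866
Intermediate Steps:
Function('o')(l, u) = Pow(l, 2)
Function('P')(Y, Q) = Mul(2, Q, Pow(Add(-125, Q), -1)) (Function('P')(Y, Q) = Mul(2, Mul(Q, Pow(Add(Mul(-5, Pow(-5, 2)), Q), -1))) = Mul(2, Mul(Q, Pow(Add(Mul(-5, 25), Q), -1))) = Mul(2, Mul(Q, Pow(Add(-125, Q), -1))) = Mul(2, Q, Pow(Add(-125, Q), -1)))
Mul(-2, Function('P')(Add(4, Mul(-1, 4)), -9)) = Mul(-2, Mul(2, -9, Pow(Add(-125, -9), -1))) = Mul(-2, Mul(2, -9, Pow(-134, -1))) = Mul(-2, Mul(2, -9, Rational(-1, 134))) = Mul(-2, Rational(9, 67)) = Rational(-18, 67)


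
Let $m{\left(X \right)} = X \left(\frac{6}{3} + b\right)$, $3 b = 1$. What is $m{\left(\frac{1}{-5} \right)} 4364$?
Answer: $- \frac{30548}{15} \approx -2036.5$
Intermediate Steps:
$b = \frac{1}{3}$ ($b = \frac{1}{3} \cdot 1 = \frac{1}{3} \approx 0.33333$)
$m{\left(X \right)} = \frac{7 X}{3}$ ($m{\left(X \right)} = X \left(\frac{6}{3} + \frac{1}{3}\right) = X \left(6 \cdot \frac{1}{3} + \frac{1}{3}\right) = X \left(2 + \frac{1}{3}\right) = X \frac{7}{3} = \frac{7 X}{3}$)
$m{\left(\frac{1}{-5} \right)} 4364 = \frac{7}{3 \left(-5\right)} 4364 = \frac{7}{3} \left(- \frac{1}{5}\right) 4364 = \left(- \frac{7}{15}\right) 4364 = - \frac{30548}{15}$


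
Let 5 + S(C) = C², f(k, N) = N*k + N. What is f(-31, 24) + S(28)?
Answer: 59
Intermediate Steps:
f(k, N) = N + N*k
S(C) = -5 + C²
f(-31, 24) + S(28) = 24*(1 - 31) + (-5 + 28²) = 24*(-30) + (-5 + 784) = -720 + 779 = 59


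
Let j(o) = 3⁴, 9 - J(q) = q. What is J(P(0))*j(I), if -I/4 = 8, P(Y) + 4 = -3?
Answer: 1296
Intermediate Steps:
P(Y) = -7 (P(Y) = -4 - 3 = -7)
J(q) = 9 - q
I = -32 (I = -4*8 = -32)
j(o) = 81
J(P(0))*j(I) = (9 - 1*(-7))*81 = (9 + 7)*81 = 16*81 = 1296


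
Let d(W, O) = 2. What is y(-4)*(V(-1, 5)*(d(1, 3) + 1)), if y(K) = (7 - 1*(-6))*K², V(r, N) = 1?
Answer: 624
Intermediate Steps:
y(K) = 13*K² (y(K) = (7 + 6)*K² = 13*K²)
y(-4)*(V(-1, 5)*(d(1, 3) + 1)) = (13*(-4)²)*(1*(2 + 1)) = (13*16)*(1*3) = 208*3 = 624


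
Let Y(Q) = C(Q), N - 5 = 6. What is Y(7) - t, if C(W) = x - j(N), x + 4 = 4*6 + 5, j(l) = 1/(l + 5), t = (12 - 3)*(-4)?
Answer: 975/16 ≈ 60.938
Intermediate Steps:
t = -36 (t = 9*(-4) = -36)
N = 11 (N = 5 + 6 = 11)
j(l) = 1/(5 + l)
x = 25 (x = -4 + (4*6 + 5) = -4 + (24 + 5) = -4 + 29 = 25)
C(W) = 399/16 (C(W) = 25 - 1/(5 + 11) = 25 - 1/16 = 399/16)
Y(Q) = 399/16
Y(7) - t = 399/16 - 1*(-36) = 399/16 + 36 = 975/16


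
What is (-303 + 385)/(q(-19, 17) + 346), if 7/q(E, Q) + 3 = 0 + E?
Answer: 1804/7605 ≈ 0.23721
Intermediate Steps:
q(E, Q) = 7/(-3 + E) (q(E, Q) = 7/(-3 + (0 + E)) = 7/(-3 + E))
(-303 + 385)/(q(-19, 17) + 346) = (-303 + 385)/(7/(-3 - 19) + 346) = 82/(7/(-22) + 346) = 82/(7*(-1/22) + 346) = 82/(-7/22 + 346) = 82/(7605/22) = 82*(22/7605) = 1804/7605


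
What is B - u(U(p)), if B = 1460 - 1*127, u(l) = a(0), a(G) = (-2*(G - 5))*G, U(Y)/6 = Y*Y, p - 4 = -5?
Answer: 1333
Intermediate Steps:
p = -1 (p = 4 - 5 = -1)
U(Y) = 6*Y² (U(Y) = 6*(Y*Y) = 6*Y²)
a(G) = G*(10 - 2*G) (a(G) = (-2*(-5 + G))*G = (10 - 2*G)*G = G*(10 - 2*G))
u(l) = 0 (u(l) = 2*0*(5 - 1*0) = 2*0*(5 + 0) = 2*0*5 = 0)
B = 1333 (B = 1460 - 127 = 1333)
B - u(U(p)) = 1333 - 1*0 = 1333 + 0 = 1333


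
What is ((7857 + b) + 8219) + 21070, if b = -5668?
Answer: 31478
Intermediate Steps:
((7857 + b) + 8219) + 21070 = ((7857 - 5668) + 8219) + 21070 = (2189 + 8219) + 21070 = 10408 + 21070 = 31478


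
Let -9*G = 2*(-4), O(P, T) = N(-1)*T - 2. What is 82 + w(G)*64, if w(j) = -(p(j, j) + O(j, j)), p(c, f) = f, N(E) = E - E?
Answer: 1378/9 ≈ 153.11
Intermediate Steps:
N(E) = 0
O(P, T) = -2 (O(P, T) = 0*T - 2 = 0 - 2 = -2)
G = 8/9 (G = -2*(-4)/9 = -⅑*(-8) = 8/9 ≈ 0.88889)
w(j) = 2 - j (w(j) = -(j - 2) = -(-2 + j) = 2 - j)
82 + w(G)*64 = 82 + (2 - 1*8/9)*64 = 82 + (2 - 8/9)*64 = 82 + (10/9)*64 = 82 + 640/9 = 1378/9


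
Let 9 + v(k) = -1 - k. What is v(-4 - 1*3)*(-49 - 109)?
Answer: 474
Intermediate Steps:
v(k) = -10 - k (v(k) = -9 + (-1 - k) = -10 - k)
v(-4 - 1*3)*(-49 - 109) = (-10 - (-4 - 1*3))*(-49 - 109) = (-10 - (-4 - 3))*(-158) = (-10 - 1*(-7))*(-158) = (-10 + 7)*(-158) = -3*(-158) = 474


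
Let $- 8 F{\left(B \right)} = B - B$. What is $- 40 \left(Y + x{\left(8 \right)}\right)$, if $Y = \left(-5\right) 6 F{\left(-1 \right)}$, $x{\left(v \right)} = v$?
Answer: $-320$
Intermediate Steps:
$F{\left(B \right)} = 0$ ($F{\left(B \right)} = - \frac{B - B}{8} = \left(- \frac{1}{8}\right) 0 = 0$)
$Y = 0$ ($Y = \left(-5\right) 6 \cdot 0 = \left(-30\right) 0 = 0$)
$- 40 \left(Y + x{\left(8 \right)}\right) = - 40 \left(0 + 8\right) = \left(-40\right) 8 = -320$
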